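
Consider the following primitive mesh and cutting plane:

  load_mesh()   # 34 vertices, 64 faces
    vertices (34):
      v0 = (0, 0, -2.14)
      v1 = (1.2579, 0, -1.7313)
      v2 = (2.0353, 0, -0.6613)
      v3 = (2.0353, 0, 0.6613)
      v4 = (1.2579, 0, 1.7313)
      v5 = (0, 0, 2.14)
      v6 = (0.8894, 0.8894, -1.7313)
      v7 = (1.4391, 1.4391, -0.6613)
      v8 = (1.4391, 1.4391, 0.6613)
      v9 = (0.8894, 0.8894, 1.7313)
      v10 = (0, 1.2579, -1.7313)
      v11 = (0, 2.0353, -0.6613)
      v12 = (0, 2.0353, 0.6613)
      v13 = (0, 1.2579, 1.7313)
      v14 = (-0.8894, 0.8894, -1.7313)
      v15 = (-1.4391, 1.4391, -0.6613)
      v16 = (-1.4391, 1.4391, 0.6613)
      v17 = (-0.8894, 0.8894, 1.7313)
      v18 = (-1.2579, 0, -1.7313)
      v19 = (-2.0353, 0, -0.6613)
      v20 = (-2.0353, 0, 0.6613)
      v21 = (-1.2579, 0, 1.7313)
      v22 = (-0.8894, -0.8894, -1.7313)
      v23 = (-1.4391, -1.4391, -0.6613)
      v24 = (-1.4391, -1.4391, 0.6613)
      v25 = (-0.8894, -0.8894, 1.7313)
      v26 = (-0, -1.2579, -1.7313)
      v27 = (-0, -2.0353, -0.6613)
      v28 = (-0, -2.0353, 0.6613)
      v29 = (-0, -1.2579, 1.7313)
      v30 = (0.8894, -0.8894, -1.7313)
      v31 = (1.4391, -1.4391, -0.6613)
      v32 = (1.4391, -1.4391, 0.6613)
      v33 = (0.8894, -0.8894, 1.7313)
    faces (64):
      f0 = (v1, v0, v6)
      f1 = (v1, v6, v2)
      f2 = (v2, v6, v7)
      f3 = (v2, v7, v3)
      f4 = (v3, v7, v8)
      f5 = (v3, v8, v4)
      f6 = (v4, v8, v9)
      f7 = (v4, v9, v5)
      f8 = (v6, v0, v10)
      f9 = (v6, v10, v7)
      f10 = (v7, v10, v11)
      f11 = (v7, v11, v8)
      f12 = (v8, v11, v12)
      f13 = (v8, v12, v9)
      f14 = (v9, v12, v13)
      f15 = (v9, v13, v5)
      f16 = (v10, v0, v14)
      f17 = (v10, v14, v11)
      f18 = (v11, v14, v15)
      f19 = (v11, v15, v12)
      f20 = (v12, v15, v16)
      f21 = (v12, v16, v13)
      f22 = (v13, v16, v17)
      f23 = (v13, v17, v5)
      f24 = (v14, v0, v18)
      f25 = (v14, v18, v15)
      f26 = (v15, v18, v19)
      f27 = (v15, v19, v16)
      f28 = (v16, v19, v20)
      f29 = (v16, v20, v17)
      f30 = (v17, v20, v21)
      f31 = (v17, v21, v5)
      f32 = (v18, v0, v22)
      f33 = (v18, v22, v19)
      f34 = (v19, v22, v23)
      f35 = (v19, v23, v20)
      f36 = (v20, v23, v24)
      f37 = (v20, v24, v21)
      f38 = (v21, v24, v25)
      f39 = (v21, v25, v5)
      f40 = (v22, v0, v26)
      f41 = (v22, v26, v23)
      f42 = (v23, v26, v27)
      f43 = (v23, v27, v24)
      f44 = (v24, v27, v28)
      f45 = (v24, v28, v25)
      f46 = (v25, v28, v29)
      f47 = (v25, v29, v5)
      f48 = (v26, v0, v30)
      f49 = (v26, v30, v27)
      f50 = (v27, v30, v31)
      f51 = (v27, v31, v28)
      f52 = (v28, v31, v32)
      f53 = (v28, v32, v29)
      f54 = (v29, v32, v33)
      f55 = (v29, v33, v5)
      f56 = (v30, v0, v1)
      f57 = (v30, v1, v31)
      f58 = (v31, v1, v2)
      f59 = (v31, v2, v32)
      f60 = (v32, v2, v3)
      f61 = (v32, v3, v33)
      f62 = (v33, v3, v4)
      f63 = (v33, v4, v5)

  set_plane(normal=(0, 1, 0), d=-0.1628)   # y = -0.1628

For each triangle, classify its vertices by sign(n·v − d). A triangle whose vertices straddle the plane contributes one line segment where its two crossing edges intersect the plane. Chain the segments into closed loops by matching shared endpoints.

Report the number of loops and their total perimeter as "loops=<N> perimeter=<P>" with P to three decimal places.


loops=1 perimeter=12.915

Straddling triangles (20 of 64):
  (v18,v0,v22) [++-] → (-0.1628, -0.1628, -2.06519)–(-1.19045, -0.1628, -1.7313)  len=1.0805
  (v18,v22,v19) [+-+] → (-1.19045, -0.1628, -1.7313)–(-1.82555, -0.1628, -0.857158)  len=1.0805
  (v19,v22,v23) [+--] → (-1.82555, -0.1628, -0.857158)–(-1.96785, -0.1628, -0.6613)  len=0.2421
  (v19,v23,v20) [+-+] → (-1.96785, -0.1628, -0.6613)–(-1.96785, -0.1628, 0.511679)  len=1.1730
  (v20,v23,v24) [+--] → (-1.96785, -0.1628, 0.511679)–(-1.96785, -0.1628, 0.6613)  len=0.1496
  (v20,v24,v21) [+-+] → (-1.96785, -0.1628, 0.6613)–(-1.2784, -0.1628, 1.61025)  len=1.1730
  (v21,v24,v25) [+--] → (-1.2784, -0.1628, 1.61025)–(-1.19045, -0.1628, 1.7313)  len=0.1496
  (v21,v25,v5) [+-+] → (-1.19045, -0.1628, 1.7313)–(-0.1628, -0.1628, 2.06519)  len=1.0805
  (v22,v0,v26) [-+-] → (-0.1628, -0.1628, -2.06519)–(0, -0.1628, -2.08711)  len=0.1643
  (v25,v29,v5) [--+] → (0, -0.1628, 2.08711)–(-0.1628, -0.1628, 2.06519)  len=0.1643
  (v26,v0,v30) [-+-] → (0, -0.1628, -2.08711)–(0.1628, -0.1628, -2.06519)  len=0.1643
  (v29,v33,v5) [--+] → (0.1628, -0.1628, 2.06519)–(0, -0.1628, 2.08711)  len=0.1643
  (v30,v0,v1) [-++] → (0.1628, -0.1628, -2.06519)–(1.19045, -0.1628, -1.7313)  len=1.0805
  (v30,v1,v31) [-+-] → (1.19045, -0.1628, -1.7313)–(1.2784, -0.1628, -1.61025)  len=0.1496
  (v31,v1,v2) [-++] → (1.2784, -0.1628, -1.61025)–(1.96785, -0.1628, -0.6613)  len=1.1730
  (v31,v2,v32) [-+-] → (1.96785, -0.1628, -0.6613)–(1.96785, -0.1628, -0.511679)  len=0.1496
  (v32,v2,v3) [-++] → (1.96785, -0.1628, -0.511679)–(1.96785, -0.1628, 0.6613)  len=1.1730
  (v32,v3,v33) [-+-] → (1.96785, -0.1628, 0.6613)–(1.82555, -0.1628, 0.857158)  len=0.2421
  (v33,v3,v4) [-++] → (1.82555, -0.1628, 0.857158)–(1.19045, -0.1628, 1.7313)  len=1.0805
  (v33,v4,v5) [-++] → (1.19045, -0.1628, 1.7313)–(0.1628, -0.1628, 2.06519)  len=1.0805

Chained into 1 loop(s):
  loop 1: 20 segments, perimeter = 12.9148
Total perimeter = 12.915


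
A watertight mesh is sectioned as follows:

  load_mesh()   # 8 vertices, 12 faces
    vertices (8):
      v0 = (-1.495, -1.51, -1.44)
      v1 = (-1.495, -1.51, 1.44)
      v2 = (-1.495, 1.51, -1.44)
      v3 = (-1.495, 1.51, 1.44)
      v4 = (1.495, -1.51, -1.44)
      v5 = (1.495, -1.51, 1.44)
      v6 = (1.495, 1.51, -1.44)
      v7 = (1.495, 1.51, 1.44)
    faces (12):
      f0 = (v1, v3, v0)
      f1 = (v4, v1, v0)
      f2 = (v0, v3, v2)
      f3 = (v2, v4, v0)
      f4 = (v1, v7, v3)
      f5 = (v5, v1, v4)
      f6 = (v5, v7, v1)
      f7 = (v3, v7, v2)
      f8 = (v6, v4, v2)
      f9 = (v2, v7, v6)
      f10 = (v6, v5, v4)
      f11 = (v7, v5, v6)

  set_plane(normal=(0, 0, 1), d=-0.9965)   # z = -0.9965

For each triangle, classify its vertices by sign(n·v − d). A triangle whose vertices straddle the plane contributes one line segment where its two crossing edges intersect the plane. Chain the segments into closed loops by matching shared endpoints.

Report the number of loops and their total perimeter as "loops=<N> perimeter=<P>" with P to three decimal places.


Straddling triangles (8 of 12):
  (v1,v3,v0) [++-] → (-1.495, -1.04494, -0.9965)–(-1.495, -1.51, -0.9965)  len=0.4651
  (v4,v1,v0) [-+-] → (1.03456, -1.51, -0.9965)–(-1.495, -1.51, -0.9965)  len=2.5296
  (v0,v3,v2) [-+-] → (-1.495, -1.04494, -0.9965)–(-1.495, 1.51, -0.9965)  len=2.5549
  (v5,v1,v4) [++-] → (1.03456, -1.51, -0.9965)–(1.495, -1.51, -0.9965)  len=0.4604
  (v3,v7,v2) [++-] → (-1.03456, 1.51, -0.9965)–(-1.495, 1.51, -0.9965)  len=0.4604
  (v2,v7,v6) [-+-] → (-1.03456, 1.51, -0.9965)–(1.495, 1.51, -0.9965)  len=2.5296
  (v6,v5,v4) [-+-] → (1.495, 1.04494, -0.9965)–(1.495, -1.51, -0.9965)  len=2.5549
  (v7,v5,v6) [++-] → (1.495, 1.04494, -0.9965)–(1.495, 1.51, -0.9965)  len=0.4651

Chained into 1 loop(s):
  loop 1: 8 segments, perimeter = 12.0200
Total perimeter = 12.020

loops=1 perimeter=12.020


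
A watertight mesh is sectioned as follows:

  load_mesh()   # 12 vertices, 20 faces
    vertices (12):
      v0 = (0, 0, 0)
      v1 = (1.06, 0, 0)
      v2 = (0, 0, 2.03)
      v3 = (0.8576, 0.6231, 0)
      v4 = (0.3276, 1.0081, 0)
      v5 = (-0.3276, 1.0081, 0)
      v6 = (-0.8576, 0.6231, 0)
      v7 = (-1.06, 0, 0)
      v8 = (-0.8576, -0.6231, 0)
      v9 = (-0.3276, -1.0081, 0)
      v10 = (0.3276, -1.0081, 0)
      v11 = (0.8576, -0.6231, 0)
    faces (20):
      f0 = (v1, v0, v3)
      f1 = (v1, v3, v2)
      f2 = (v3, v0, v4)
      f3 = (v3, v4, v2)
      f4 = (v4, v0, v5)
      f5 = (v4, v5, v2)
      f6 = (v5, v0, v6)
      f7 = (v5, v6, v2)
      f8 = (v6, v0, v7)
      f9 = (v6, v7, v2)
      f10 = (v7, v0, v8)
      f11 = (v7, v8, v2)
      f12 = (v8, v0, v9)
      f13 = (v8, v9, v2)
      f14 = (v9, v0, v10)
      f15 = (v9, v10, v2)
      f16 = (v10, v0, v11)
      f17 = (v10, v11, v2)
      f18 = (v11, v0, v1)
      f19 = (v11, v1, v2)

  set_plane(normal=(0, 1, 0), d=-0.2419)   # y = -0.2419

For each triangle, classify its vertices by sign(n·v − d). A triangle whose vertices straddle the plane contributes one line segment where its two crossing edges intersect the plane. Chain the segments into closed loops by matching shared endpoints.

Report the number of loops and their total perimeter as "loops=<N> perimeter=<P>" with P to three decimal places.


loops=1 perimeter=5.710

Straddling triangles (10 of 20):
  (v7,v0,v8) [++-] → (-0.332938, -0.2419, 0)–(-0.981424, -0.2419, 0)  len=0.6485
  (v7,v8,v2) [+-+] → (-0.981424, -0.2419, 0)–(-0.332938, -0.2419, 1.24191)  len=1.4010
  (v8,v0,v9) [-+-] → (-0.332938, -0.2419, 0)–(-0.0786097, -0.2419, 0)  len=0.2543
  (v8,v9,v2) [--+] → (-0.0786097, -0.2419, 1.54289)–(-0.332938, -0.2419, 1.24191)  len=0.3940
  (v9,v0,v10) [-+-] → (-0.0786097, -0.2419, 0)–(0.0786097, -0.2419, 0)  len=0.1572
  (v9,v10,v2) [--+] → (0.0786097, -0.2419, 1.54289)–(-0.0786097, -0.2419, 1.54289)  len=0.1572
  (v10,v0,v11) [-+-] → (0.0786097, -0.2419, 0)–(0.332938, -0.2419, 0)  len=0.2543
  (v10,v11,v2) [--+] → (0.332938, -0.2419, 1.24191)–(0.0786097, -0.2419, 1.54289)  len=0.3940
  (v11,v0,v1) [-++] → (0.332938, -0.2419, 0)–(0.981424, -0.2419, 0)  len=0.6485
  (v11,v1,v2) [-++] → (0.981424, -0.2419, 0)–(0.332938, -0.2419, 1.24191)  len=1.4010

Chained into 1 loop(s):
  loop 1: 10 segments, perimeter = 5.7102
Total perimeter = 5.710


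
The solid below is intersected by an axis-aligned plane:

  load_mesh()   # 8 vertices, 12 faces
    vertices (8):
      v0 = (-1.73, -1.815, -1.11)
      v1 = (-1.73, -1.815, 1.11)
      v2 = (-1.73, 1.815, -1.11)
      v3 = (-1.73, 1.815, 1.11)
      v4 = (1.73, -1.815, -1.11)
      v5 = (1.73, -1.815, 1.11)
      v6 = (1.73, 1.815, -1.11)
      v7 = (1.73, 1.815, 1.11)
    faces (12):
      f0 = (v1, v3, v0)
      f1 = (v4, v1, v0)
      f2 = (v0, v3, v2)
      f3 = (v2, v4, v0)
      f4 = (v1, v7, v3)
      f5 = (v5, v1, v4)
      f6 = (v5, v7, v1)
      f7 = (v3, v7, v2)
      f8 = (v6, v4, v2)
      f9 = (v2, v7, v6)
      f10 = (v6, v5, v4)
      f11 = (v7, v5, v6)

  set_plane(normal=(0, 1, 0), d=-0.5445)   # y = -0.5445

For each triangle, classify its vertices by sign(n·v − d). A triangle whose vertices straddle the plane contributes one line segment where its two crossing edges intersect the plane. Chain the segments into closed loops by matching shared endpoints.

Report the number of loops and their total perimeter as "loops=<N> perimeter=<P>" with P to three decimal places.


loops=1 perimeter=11.360

Straddling triangles (8 of 12):
  (v1,v3,v0) [-+-] → (-1.73, -0.5445, 1.11)–(-1.73, -0.5445, -0.333)  len=1.4430
  (v0,v3,v2) [-++] → (-1.73, -0.5445, -0.333)–(-1.73, -0.5445, -1.11)  len=0.7770
  (v2,v4,v0) [+--] → (0.519, -0.5445, -1.11)–(-1.73, -0.5445, -1.11)  len=2.2490
  (v1,v7,v3) [-++] → (-0.519, -0.5445, 1.11)–(-1.73, -0.5445, 1.11)  len=1.2110
  (v5,v7,v1) [-+-] → (1.73, -0.5445, 1.11)–(-0.519, -0.5445, 1.11)  len=2.2490
  (v6,v4,v2) [+-+] → (1.73, -0.5445, -1.11)–(0.519, -0.5445, -1.11)  len=1.2110
  (v6,v5,v4) [+--] → (1.73, -0.5445, 0.333)–(1.73, -0.5445, -1.11)  len=1.4430
  (v7,v5,v6) [+-+] → (1.73, -0.5445, 1.11)–(1.73, -0.5445, 0.333)  len=0.7770

Chained into 1 loop(s):
  loop 1: 8 segments, perimeter = 11.3600
Total perimeter = 11.360


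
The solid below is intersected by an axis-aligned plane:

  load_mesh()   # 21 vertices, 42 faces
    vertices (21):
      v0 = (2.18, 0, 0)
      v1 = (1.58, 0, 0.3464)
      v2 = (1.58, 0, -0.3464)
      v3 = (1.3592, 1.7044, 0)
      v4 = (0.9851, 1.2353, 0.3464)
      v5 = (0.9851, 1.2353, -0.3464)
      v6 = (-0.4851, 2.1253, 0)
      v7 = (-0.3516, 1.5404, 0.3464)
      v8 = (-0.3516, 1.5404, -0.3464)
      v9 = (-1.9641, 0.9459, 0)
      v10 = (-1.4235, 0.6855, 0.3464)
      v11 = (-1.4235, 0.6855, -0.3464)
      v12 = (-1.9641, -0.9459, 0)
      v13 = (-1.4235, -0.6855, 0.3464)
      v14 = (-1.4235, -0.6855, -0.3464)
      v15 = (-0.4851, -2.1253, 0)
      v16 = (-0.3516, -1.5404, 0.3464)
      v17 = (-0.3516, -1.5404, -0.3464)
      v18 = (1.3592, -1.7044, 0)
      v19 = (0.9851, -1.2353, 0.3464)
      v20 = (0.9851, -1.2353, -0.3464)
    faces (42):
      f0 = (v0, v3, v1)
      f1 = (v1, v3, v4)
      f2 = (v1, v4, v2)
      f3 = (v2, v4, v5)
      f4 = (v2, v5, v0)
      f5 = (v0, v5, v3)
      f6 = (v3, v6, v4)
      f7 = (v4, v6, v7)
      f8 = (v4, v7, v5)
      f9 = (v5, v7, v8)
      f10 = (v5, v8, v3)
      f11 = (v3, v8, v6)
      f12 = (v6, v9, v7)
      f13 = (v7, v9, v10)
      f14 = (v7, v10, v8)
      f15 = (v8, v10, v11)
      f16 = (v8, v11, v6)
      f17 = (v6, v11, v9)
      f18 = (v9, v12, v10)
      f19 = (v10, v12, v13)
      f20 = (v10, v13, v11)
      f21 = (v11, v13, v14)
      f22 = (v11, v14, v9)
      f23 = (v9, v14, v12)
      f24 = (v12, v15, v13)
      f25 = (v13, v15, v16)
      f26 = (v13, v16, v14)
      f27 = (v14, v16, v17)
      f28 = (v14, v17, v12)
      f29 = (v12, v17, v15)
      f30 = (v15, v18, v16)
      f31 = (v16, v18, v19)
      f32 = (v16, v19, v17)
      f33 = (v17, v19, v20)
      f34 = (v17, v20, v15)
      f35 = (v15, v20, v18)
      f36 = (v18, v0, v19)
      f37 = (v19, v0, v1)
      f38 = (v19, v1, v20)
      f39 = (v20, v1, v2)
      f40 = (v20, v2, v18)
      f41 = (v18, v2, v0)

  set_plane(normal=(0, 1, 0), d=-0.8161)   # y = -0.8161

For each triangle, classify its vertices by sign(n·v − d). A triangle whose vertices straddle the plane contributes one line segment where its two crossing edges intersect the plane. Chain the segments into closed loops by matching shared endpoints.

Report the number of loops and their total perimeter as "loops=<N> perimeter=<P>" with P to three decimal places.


loops=2 perimeter=4.348

Straddling triangles (14 of 42):
  (v9,v12,v10) [+-+] → (-1.9641, -0.8161, 0)–(-1.92109, -0.8161, 0.0275608)  len=0.0511
  (v10,v12,v13) [+-+] → (-1.92109, -0.8161, 0.0275608)–(-1.69463, -0.8161, 0.172668)  len=0.2690
  (v9,v14,v12) [++-] → (-1.69463, -0.8161, -0.172668)–(-1.9641, -0.8161, 0)  len=0.3200
  (v12,v15,v13) [--+] → (-1.33838, -0.8161, 0.314979)–(-1.69463, -0.8161, 0.172668)  len=0.3836
  (v13,v15,v16) [+--] → (-1.33838, -0.8161, 0.314979)–(-1.25975, -0.8161, 0.3464)  len=0.0847
  (v13,v16,v14) [+-+] → (-1.25975, -0.8161, 0.3464)–(-1.25975, -0.8161, -0.240563)  len=0.5870
  (v14,v16,v17) [+--] → (-1.25975, -0.8161, -0.240563)–(-1.25975, -0.8161, -0.3464)  len=0.1058
  (v14,v17,v12) [+--] → (-1.25975, -0.8161, -0.3464)–(-1.69463, -0.8161, -0.172668)  len=0.4683
  (v18,v0,v19) [-+-] → (1.78698, -0.8161, 0)–(1.39059, -0.8161, 0.228849)  len=0.4577
  (v19,v0,v1) [-++] → (1.39059, -0.8161, 0.228849)–(1.18698, -0.8161, 0.3464)  len=0.2351
  (v19,v1,v20) [-+-] → (1.18698, -0.8161, 0.3464)–(1.18698, -0.8161, -0.111298)  len=0.4577
  (v20,v1,v2) [-++] → (1.18698, -0.8161, -0.111298)–(1.18698, -0.8161, -0.3464)  len=0.2351
  (v20,v2,v18) [-+-] → (1.18698, -0.8161, -0.3464)–(1.47428, -0.8161, -0.180537)  len=0.3317
  (v18,v2,v0) [-++] → (1.47428, -0.8161, -0.180537)–(1.78698, -0.8161, 0)  len=0.3611

Chained into 2 loop(s):
  loop 1: 8 segments, perimeter = 2.2695
  loop 2: 6 segments, perimeter = 2.0784
Total perimeter = 4.348


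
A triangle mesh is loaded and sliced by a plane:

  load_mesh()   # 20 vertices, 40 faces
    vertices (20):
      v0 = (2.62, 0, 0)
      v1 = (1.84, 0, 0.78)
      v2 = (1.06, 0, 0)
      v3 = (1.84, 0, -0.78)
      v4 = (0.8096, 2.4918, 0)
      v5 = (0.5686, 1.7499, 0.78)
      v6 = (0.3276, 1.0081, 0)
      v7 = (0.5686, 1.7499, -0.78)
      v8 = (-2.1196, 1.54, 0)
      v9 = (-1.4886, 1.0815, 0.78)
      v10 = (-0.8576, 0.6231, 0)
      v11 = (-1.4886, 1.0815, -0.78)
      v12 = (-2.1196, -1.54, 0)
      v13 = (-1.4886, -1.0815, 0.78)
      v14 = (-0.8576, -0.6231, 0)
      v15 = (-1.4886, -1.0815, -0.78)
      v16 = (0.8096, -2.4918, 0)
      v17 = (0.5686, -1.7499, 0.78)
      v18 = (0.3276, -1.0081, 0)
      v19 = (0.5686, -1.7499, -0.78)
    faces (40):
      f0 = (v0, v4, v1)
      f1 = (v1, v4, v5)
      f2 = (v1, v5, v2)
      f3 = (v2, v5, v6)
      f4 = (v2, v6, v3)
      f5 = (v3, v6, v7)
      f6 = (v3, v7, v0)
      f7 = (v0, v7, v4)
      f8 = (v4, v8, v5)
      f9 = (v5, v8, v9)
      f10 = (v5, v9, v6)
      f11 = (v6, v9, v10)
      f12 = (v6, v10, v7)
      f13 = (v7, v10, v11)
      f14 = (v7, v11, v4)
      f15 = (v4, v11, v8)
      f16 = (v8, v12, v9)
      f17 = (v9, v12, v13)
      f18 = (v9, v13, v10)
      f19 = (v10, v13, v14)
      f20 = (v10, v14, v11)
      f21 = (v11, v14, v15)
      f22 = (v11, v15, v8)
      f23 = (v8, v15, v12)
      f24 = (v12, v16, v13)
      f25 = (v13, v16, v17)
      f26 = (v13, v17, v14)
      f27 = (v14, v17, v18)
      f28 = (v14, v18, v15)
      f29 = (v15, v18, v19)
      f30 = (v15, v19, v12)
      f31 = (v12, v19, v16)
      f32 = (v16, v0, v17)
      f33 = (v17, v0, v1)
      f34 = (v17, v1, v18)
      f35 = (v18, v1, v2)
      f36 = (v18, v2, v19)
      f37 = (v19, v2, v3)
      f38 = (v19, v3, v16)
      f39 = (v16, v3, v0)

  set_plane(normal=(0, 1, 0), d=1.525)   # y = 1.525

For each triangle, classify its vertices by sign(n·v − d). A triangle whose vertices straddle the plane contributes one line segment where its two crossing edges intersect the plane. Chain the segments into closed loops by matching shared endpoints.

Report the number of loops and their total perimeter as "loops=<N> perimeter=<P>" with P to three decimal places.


loops=1 perimeter=8.495

Straddling triangles (16 of 40):
  (v0,v4,v1) [-+-] → (1.51202, 1.525, 0)–(1.20939, 1.525, 0.302634)  len=0.4280
  (v1,v4,v5) [-++] → (1.20939, 1.525, 0.302634)–(0.732002, 1.525, 0.78)  len=0.6751
  (v1,v5,v2) [-+-] → (0.732002, 1.525, 0.78)–(0.631756, 1.525, 0.679753)  len=0.1418
  (v2,v5,v6) [-+-] → (0.631756, 1.525, 0.679753)–(0.495533, 1.525, 0.543518)  len=0.1927
  (v3,v6,v7) [--+] → (0.495533, 1.525, -0.543518)–(0.732002, 1.525, -0.78)  len=0.3344
  (v3,v7,v0) [-+-] → (0.732002, 1.525, -0.78)–(0.832249, 1.525, -0.679753)  len=0.1418
  (v0,v7,v4) [-++] → (0.832249, 1.525, -0.679753)–(1.51202, 1.525, 0)  len=0.9613
  (v5,v8,v9) [++-] → (-2.09896, 1.525, 0.025518)–(-0.123597, 1.525, 0.78)  len=2.1145
  (v5,v9,v6) [+--] → (-0.123597, 1.525, 0.78)–(0.495533, 1.525, 0.543518)  len=0.6628
  (v6,v10,v7) [--+] → (0.283942, 1.525, -0.624318)–(0.495533, 1.525, -0.543518)  len=0.2265
  (v7,v10,v11) [+--] → (0.283942, 1.525, -0.624318)–(-0.123597, 1.525, -0.78)  len=0.4363
  (v7,v11,v4) [+-+] → (-0.123597, 1.525, -0.78)–(-0.76588, 1.525, -0.534712)  len=0.6875
  (v4,v11,v8) [+-+] → (-0.76588, 1.525, -0.534712)–(-2.09896, 1.525, -0.025518)  len=1.4270
  (v8,v12,v9) [+--] → (-2.1196, 1.525, 0)–(-2.09896, 1.525, 0.025518)  len=0.0328
  (v11,v15,v8) [--+] → (-2.11599, 1.525, -0.00446309)–(-2.09896, 1.525, -0.025518)  len=0.0271
  (v8,v15,v12) [+--] → (-2.11599, 1.525, -0.00446309)–(-2.1196, 1.525, 0)  len=0.0057

Chained into 1 loop(s):
  loop 1: 16 segments, perimeter = 8.4953
Total perimeter = 8.495


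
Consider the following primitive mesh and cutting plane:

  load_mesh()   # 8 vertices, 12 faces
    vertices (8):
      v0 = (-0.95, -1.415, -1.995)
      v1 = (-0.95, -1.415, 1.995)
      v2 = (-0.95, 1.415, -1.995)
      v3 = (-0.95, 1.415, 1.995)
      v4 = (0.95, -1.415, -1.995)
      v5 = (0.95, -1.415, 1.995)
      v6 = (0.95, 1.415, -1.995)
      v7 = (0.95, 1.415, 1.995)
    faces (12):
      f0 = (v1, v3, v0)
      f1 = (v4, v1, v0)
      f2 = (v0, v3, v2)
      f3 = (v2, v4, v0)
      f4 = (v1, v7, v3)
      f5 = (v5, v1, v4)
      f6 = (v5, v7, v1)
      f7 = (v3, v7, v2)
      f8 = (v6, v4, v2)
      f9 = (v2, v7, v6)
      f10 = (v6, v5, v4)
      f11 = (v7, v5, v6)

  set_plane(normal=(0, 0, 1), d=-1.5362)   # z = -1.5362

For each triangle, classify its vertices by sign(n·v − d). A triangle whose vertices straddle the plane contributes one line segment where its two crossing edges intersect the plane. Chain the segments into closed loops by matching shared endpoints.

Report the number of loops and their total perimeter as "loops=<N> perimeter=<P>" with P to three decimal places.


Straddling triangles (8 of 12):
  (v1,v3,v0) [++-] → (-0.95, -1.08959, -1.5362)–(-0.95, -1.415, -1.5362)  len=0.3254
  (v4,v1,v0) [-+-] → (0.731524, -1.415, -1.5362)–(-0.95, -1.415, -1.5362)  len=1.6815
  (v0,v3,v2) [-+-] → (-0.95, -1.08959, -1.5362)–(-0.95, 1.415, -1.5362)  len=2.5046
  (v5,v1,v4) [++-] → (0.731524, -1.415, -1.5362)–(0.95, -1.415, -1.5362)  len=0.2185
  (v3,v7,v2) [++-] → (-0.731524, 1.415, -1.5362)–(-0.95, 1.415, -1.5362)  len=0.2185
  (v2,v7,v6) [-+-] → (-0.731524, 1.415, -1.5362)–(0.95, 1.415, -1.5362)  len=1.6815
  (v6,v5,v4) [-+-] → (0.95, 1.08959, -1.5362)–(0.95, -1.415, -1.5362)  len=2.5046
  (v7,v5,v6) [++-] → (0.95, 1.08959, -1.5362)–(0.95, 1.415, -1.5362)  len=0.3254

Chained into 1 loop(s):
  loop 1: 8 segments, perimeter = 9.4600
Total perimeter = 9.460

loops=1 perimeter=9.460


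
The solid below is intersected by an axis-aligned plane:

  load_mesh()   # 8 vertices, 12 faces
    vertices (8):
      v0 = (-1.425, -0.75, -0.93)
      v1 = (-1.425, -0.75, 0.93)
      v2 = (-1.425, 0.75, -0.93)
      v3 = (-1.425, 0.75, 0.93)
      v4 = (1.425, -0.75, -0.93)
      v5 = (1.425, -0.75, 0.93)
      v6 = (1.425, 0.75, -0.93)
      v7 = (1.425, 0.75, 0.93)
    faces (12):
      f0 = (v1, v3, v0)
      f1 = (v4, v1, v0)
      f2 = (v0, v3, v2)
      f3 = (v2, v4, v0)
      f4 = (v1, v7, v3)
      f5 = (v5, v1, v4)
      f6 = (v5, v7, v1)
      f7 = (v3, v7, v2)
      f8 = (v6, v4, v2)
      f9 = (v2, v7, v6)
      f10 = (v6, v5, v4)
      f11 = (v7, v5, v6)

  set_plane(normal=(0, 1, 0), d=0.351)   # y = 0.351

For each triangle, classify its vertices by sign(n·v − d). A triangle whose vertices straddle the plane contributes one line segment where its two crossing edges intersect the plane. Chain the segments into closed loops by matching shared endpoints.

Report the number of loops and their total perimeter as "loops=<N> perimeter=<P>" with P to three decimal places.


loops=1 perimeter=9.420

Straddling triangles (8 of 12):
  (v1,v3,v0) [-+-] → (-1.425, 0.351, 0.93)–(-1.425, 0.351, 0.43524)  len=0.4948
  (v0,v3,v2) [-++] → (-1.425, 0.351, 0.43524)–(-1.425, 0.351, -0.93)  len=1.3652
  (v2,v4,v0) [+--] → (-0.6669, 0.351, -0.93)–(-1.425, 0.351, -0.93)  len=0.7581
  (v1,v7,v3) [-++] → (0.6669, 0.351, 0.93)–(-1.425, 0.351, 0.93)  len=2.0919
  (v5,v7,v1) [-+-] → (1.425, 0.351, 0.93)–(0.6669, 0.351, 0.93)  len=0.7581
  (v6,v4,v2) [+-+] → (1.425, 0.351, -0.93)–(-0.6669, 0.351, -0.93)  len=2.0919
  (v6,v5,v4) [+--] → (1.425, 0.351, -0.43524)–(1.425, 0.351, -0.93)  len=0.4948
  (v7,v5,v6) [+-+] → (1.425, 0.351, 0.93)–(1.425, 0.351, -0.43524)  len=1.3652

Chained into 1 loop(s):
  loop 1: 8 segments, perimeter = 9.4200
Total perimeter = 9.420


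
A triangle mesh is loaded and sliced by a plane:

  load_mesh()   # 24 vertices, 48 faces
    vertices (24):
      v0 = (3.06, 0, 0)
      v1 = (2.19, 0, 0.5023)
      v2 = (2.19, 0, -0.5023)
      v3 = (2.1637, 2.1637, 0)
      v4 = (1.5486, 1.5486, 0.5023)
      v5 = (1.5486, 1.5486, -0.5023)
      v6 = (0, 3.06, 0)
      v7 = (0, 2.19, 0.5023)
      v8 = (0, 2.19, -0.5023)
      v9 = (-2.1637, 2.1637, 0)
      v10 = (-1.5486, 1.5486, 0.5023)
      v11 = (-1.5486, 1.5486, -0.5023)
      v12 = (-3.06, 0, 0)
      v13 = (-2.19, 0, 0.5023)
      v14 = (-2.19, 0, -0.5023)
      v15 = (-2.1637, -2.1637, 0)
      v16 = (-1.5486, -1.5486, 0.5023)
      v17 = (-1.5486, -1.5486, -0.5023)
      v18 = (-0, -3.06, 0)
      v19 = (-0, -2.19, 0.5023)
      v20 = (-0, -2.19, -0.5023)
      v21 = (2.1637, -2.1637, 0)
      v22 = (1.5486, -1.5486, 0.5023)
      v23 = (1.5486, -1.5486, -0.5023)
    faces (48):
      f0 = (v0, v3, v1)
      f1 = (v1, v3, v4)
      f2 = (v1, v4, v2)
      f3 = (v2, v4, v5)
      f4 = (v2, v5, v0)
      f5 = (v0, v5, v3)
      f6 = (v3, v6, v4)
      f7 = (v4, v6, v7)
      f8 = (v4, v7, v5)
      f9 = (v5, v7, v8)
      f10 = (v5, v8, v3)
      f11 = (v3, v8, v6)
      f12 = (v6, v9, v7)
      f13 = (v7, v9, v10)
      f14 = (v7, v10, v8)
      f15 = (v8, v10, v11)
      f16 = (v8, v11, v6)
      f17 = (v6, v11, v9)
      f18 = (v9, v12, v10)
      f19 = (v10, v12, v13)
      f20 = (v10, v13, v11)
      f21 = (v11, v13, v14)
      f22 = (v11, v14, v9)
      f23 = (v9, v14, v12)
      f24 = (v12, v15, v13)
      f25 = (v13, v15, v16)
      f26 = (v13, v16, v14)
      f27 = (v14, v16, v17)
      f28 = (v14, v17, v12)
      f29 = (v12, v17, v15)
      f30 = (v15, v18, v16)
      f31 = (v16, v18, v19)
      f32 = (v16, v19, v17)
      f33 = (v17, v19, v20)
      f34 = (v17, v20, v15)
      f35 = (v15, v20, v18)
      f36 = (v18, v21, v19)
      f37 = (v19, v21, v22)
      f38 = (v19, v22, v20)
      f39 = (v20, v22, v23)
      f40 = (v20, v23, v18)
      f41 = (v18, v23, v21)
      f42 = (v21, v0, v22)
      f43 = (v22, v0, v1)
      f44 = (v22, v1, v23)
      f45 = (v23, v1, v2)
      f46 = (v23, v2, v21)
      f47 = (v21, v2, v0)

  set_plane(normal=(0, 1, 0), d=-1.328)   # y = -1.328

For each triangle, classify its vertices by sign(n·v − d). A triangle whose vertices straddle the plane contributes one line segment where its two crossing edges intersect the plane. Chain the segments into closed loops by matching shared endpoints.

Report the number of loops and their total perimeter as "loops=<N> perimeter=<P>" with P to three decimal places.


Straddling triangles (12 of 48):
  (v12,v15,v13) [+-+] → (-2.50988, -1.328, 0)–(-2.17386, -1.328, 0.194007)  len=0.3880
  (v13,v15,v16) [+--] → (-2.17386, -1.328, 0.194007)–(-1.63997, -1.328, 0.5023)  len=0.6165
  (v13,v16,v14) [+-+] → (-1.63997, -1.328, 0.5023)–(-1.63997, -1.328, 0.359193)  len=0.1431
  (v14,v16,v17) [+--] → (-1.63997, -1.328, 0.359193)–(-1.63997, -1.328, -0.5023)  len=0.8615
  (v14,v17,v12) [+-+] → (-1.63997, -1.328, -0.5023)–(-1.7639, -1.328, -0.430747)  len=0.1431
  (v12,v17,v15) [+--] → (-1.7639, -1.328, -0.430747)–(-2.50988, -1.328, 0)  len=0.8614
  (v21,v0,v22) [-+-] → (2.50988, -1.328, 0)–(1.7639, -1.328, 0.430747)  len=0.8614
  (v22,v0,v1) [-++] → (1.7639, -1.328, 0.430747)–(1.63997, -1.328, 0.5023)  len=0.1431
  (v22,v1,v23) [-+-] → (1.63997, -1.328, 0.5023)–(1.63997, -1.328, -0.359193)  len=0.8615
  (v23,v1,v2) [-++] → (1.63997, -1.328, -0.359193)–(1.63997, -1.328, -0.5023)  len=0.1431
  (v23,v2,v21) [-+-] → (1.63997, -1.328, -0.5023)–(2.17386, -1.328, -0.194007)  len=0.6165
  (v21,v2,v0) [-++] → (2.17386, -1.328, -0.194007)–(2.50988, -1.328, 0)  len=0.3880

Chained into 2 loop(s):
  loop 1: 6 segments, perimeter = 3.0136
  loop 2: 6 segments, perimeter = 3.0136
Total perimeter = 6.027

loops=2 perimeter=6.027


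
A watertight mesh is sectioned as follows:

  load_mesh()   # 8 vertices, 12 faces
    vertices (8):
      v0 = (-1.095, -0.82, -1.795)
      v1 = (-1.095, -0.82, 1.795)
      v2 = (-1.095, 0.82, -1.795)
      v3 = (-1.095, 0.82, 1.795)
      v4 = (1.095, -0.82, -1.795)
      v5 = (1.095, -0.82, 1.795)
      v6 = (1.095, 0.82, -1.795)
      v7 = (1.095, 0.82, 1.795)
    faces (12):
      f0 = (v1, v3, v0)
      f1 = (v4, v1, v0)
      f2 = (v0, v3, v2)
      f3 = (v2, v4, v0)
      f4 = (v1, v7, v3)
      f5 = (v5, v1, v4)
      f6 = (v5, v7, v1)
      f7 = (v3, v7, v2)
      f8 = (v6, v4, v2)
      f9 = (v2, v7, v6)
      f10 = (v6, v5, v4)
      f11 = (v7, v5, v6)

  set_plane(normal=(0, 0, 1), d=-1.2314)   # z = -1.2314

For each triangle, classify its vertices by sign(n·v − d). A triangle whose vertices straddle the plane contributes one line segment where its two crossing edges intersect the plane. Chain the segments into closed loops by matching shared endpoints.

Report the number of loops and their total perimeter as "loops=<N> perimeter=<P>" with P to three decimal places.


loops=1 perimeter=7.660

Straddling triangles (8 of 12):
  (v1,v3,v0) [++-] → (-1.095, -0.562534, -1.2314)–(-1.095, -0.82, -1.2314)  len=0.2575
  (v4,v1,v0) [-+-] → (0.751188, -0.82, -1.2314)–(-1.095, -0.82, -1.2314)  len=1.8462
  (v0,v3,v2) [-+-] → (-1.095, -0.562534, -1.2314)–(-1.095, 0.82, -1.2314)  len=1.3825
  (v5,v1,v4) [++-] → (0.751188, -0.82, -1.2314)–(1.095, -0.82, -1.2314)  len=0.3438
  (v3,v7,v2) [++-] → (-0.751188, 0.82, -1.2314)–(-1.095, 0.82, -1.2314)  len=0.3438
  (v2,v7,v6) [-+-] → (-0.751188, 0.82, -1.2314)–(1.095, 0.82, -1.2314)  len=1.8462
  (v6,v5,v4) [-+-] → (1.095, 0.562534, -1.2314)–(1.095, -0.82, -1.2314)  len=1.3825
  (v7,v5,v6) [++-] → (1.095, 0.562534, -1.2314)–(1.095, 0.82, -1.2314)  len=0.2575

Chained into 1 loop(s):
  loop 1: 8 segments, perimeter = 7.6600
Total perimeter = 7.660


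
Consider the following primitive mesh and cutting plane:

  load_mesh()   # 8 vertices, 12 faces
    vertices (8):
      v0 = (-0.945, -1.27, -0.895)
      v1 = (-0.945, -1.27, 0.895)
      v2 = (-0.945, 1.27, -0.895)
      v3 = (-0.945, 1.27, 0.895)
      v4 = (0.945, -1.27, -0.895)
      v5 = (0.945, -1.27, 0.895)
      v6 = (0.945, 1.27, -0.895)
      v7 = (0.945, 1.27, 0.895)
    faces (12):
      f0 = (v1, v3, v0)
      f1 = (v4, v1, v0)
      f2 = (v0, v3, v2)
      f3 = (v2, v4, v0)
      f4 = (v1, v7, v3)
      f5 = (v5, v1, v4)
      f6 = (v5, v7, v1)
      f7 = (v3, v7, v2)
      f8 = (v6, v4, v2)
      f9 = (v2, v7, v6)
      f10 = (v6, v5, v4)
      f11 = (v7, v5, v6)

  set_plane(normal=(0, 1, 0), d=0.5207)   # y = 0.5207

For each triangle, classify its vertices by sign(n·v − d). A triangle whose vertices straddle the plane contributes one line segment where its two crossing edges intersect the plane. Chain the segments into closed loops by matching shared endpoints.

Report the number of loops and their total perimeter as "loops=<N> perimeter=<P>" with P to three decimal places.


Straddling triangles (8 of 12):
  (v1,v3,v0) [-+-] → (-0.945, 0.5207, 0.895)–(-0.945, 0.5207, 0.36695)  len=0.5281
  (v0,v3,v2) [-++] → (-0.945, 0.5207, 0.36695)–(-0.945, 0.5207, -0.895)  len=1.2620
  (v2,v4,v0) [+--] → (-0.38745, 0.5207, -0.895)–(-0.945, 0.5207, -0.895)  len=0.5575
  (v1,v7,v3) [-++] → (0.38745, 0.5207, 0.895)–(-0.945, 0.5207, 0.895)  len=1.3325
  (v5,v7,v1) [-+-] → (0.945, 0.5207, 0.895)–(0.38745, 0.5207, 0.895)  len=0.5575
  (v6,v4,v2) [+-+] → (0.945, 0.5207, -0.895)–(-0.38745, 0.5207, -0.895)  len=1.3325
  (v6,v5,v4) [+--] → (0.945, 0.5207, -0.36695)–(0.945, 0.5207, -0.895)  len=0.5281
  (v7,v5,v6) [+-+] → (0.945, 0.5207, 0.895)–(0.945, 0.5207, -0.36695)  len=1.2620

Chained into 1 loop(s):
  loop 1: 8 segments, perimeter = 7.3600
Total perimeter = 7.360

loops=1 perimeter=7.360


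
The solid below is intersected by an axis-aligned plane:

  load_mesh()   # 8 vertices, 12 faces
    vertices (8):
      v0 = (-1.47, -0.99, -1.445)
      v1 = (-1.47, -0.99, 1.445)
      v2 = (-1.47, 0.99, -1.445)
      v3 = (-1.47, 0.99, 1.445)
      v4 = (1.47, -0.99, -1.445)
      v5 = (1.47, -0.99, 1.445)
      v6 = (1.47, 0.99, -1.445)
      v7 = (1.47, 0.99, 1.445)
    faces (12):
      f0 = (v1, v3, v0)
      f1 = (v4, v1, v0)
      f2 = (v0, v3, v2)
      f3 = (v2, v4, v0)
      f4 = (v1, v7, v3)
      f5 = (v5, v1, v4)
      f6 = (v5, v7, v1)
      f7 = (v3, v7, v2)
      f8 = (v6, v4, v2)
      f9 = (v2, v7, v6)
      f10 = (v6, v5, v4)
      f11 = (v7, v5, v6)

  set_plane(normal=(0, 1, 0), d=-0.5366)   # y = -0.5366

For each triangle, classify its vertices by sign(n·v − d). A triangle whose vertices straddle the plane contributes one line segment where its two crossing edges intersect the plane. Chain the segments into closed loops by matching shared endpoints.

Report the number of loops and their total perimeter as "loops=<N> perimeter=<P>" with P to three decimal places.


Straddling triangles (8 of 12):
  (v1,v3,v0) [-+-] → (-1.47, -0.5366, 1.445)–(-1.47, -0.5366, -0.783219)  len=2.2282
  (v0,v3,v2) [-++] → (-1.47, -0.5366, -0.783219)–(-1.47, -0.5366, -1.445)  len=0.6618
  (v2,v4,v0) [+--] → (0.79677, -0.5366, -1.445)–(-1.47, -0.5366, -1.445)  len=2.2668
  (v1,v7,v3) [-++] → (-0.79677, -0.5366, 1.445)–(-1.47, -0.5366, 1.445)  len=0.6732
  (v5,v7,v1) [-+-] → (1.47, -0.5366, 1.445)–(-0.79677, -0.5366, 1.445)  len=2.2668
  (v6,v4,v2) [+-+] → (1.47, -0.5366, -1.445)–(0.79677, -0.5366, -1.445)  len=0.6732
  (v6,v5,v4) [+--] → (1.47, -0.5366, 0.783219)–(1.47, -0.5366, -1.445)  len=2.2282
  (v7,v5,v6) [+-+] → (1.47, -0.5366, 1.445)–(1.47, -0.5366, 0.783219)  len=0.6618

Chained into 1 loop(s):
  loop 1: 8 segments, perimeter = 11.6600
Total perimeter = 11.660

loops=1 perimeter=11.660


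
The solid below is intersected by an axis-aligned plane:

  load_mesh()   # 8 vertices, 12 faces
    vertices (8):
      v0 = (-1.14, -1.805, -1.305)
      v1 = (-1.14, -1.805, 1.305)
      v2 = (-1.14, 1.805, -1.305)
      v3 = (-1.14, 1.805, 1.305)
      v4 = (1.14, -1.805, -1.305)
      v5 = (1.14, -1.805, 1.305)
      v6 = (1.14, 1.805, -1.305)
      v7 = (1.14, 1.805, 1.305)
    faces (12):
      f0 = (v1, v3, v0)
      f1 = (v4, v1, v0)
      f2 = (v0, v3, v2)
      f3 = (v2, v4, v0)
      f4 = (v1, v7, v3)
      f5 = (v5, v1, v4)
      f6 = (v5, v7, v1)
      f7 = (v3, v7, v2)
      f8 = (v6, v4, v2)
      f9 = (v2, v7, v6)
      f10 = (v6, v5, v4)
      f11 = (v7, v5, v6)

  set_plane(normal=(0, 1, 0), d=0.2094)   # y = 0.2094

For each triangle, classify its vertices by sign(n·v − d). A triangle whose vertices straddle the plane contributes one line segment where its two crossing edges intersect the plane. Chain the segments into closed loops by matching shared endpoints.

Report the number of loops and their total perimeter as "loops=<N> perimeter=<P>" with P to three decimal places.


Straddling triangles (8 of 12):
  (v1,v3,v0) [-+-] → (-1.14, 0.2094, 1.305)–(-1.14, 0.2094, 0.151394)  len=1.1536
  (v0,v3,v2) [-++] → (-1.14, 0.2094, 0.151394)–(-1.14, 0.2094, -1.305)  len=1.4564
  (v2,v4,v0) [+--] → (-0.132253, 0.2094, -1.305)–(-1.14, 0.2094, -1.305)  len=1.0077
  (v1,v7,v3) [-++] → (0.132253, 0.2094, 1.305)–(-1.14, 0.2094, 1.305)  len=1.2723
  (v5,v7,v1) [-+-] → (1.14, 0.2094, 1.305)–(0.132253, 0.2094, 1.305)  len=1.0077
  (v6,v4,v2) [+-+] → (1.14, 0.2094, -1.305)–(-0.132253, 0.2094, -1.305)  len=1.2723
  (v6,v5,v4) [+--] → (1.14, 0.2094, -0.151394)–(1.14, 0.2094, -1.305)  len=1.1536
  (v7,v5,v6) [+-+] → (1.14, 0.2094, 1.305)–(1.14, 0.2094, -0.151394)  len=1.4564

Chained into 1 loop(s):
  loop 1: 8 segments, perimeter = 9.7800
Total perimeter = 9.780

loops=1 perimeter=9.780


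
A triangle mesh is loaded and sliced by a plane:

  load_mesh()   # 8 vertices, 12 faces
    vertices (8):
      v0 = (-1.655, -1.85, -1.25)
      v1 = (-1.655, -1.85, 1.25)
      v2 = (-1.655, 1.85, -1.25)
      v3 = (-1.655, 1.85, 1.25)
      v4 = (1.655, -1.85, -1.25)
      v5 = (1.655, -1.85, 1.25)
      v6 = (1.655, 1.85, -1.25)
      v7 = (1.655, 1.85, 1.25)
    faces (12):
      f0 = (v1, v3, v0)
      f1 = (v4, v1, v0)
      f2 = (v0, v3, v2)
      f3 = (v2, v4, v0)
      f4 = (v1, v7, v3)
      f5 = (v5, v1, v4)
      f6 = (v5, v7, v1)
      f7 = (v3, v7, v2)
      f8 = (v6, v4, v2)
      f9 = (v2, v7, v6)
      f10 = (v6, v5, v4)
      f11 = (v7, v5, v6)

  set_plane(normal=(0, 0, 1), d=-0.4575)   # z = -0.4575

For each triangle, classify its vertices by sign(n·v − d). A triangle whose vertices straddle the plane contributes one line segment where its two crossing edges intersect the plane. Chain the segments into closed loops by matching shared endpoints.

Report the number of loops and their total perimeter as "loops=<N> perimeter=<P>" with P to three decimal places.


loops=1 perimeter=14.020

Straddling triangles (8 of 12):
  (v1,v3,v0) [++-] → (-1.655, -0.6771, -0.4575)–(-1.655, -1.85, -0.4575)  len=1.1729
  (v4,v1,v0) [-+-] → (0.60573, -1.85, -0.4575)–(-1.655, -1.85, -0.4575)  len=2.2607
  (v0,v3,v2) [-+-] → (-1.655, -0.6771, -0.4575)–(-1.655, 1.85, -0.4575)  len=2.5271
  (v5,v1,v4) [++-] → (0.60573, -1.85, -0.4575)–(1.655, -1.85, -0.4575)  len=1.0493
  (v3,v7,v2) [++-] → (-0.60573, 1.85, -0.4575)–(-1.655, 1.85, -0.4575)  len=1.0493
  (v2,v7,v6) [-+-] → (-0.60573, 1.85, -0.4575)–(1.655, 1.85, -0.4575)  len=2.2607
  (v6,v5,v4) [-+-] → (1.655, 0.6771, -0.4575)–(1.655, -1.85, -0.4575)  len=2.5271
  (v7,v5,v6) [++-] → (1.655, 0.6771, -0.4575)–(1.655, 1.85, -0.4575)  len=1.1729

Chained into 1 loop(s):
  loop 1: 8 segments, perimeter = 14.0200
Total perimeter = 14.020


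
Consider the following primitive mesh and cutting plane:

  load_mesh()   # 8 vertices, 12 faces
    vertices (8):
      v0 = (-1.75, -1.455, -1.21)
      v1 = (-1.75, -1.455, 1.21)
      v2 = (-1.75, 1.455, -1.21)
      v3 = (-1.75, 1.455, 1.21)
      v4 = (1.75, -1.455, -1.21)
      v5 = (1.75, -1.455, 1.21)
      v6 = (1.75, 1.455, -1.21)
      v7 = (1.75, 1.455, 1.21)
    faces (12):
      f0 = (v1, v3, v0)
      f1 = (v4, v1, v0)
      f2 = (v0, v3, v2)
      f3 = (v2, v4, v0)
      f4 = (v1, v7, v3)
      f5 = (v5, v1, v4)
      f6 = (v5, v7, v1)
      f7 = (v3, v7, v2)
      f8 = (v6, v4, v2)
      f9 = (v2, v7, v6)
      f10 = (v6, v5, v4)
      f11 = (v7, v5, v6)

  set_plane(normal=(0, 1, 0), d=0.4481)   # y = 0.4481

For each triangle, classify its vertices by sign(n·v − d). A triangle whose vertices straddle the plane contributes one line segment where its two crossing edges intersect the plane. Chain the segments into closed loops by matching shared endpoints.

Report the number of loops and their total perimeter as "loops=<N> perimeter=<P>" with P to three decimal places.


loops=1 perimeter=11.840

Straddling triangles (8 of 12):
  (v1,v3,v0) [-+-] → (-1.75, 0.4481, 1.21)–(-1.75, 0.4481, 0.372647)  len=0.8374
  (v0,v3,v2) [-++] → (-1.75, 0.4481, 0.372647)–(-1.75, 0.4481, -1.21)  len=1.5826
  (v2,v4,v0) [+--] → (-0.538952, 0.4481, -1.21)–(-1.75, 0.4481, -1.21)  len=1.2110
  (v1,v7,v3) [-++] → (0.538952, 0.4481, 1.21)–(-1.75, 0.4481, 1.21)  len=2.2890
  (v5,v7,v1) [-+-] → (1.75, 0.4481, 1.21)–(0.538952, 0.4481, 1.21)  len=1.2110
  (v6,v4,v2) [+-+] → (1.75, 0.4481, -1.21)–(-0.538952, 0.4481, -1.21)  len=2.2890
  (v6,v5,v4) [+--] → (1.75, 0.4481, -0.372647)–(1.75, 0.4481, -1.21)  len=0.8374
  (v7,v5,v6) [+-+] → (1.75, 0.4481, 1.21)–(1.75, 0.4481, -0.372647)  len=1.5826

Chained into 1 loop(s):
  loop 1: 8 segments, perimeter = 11.8400
Total perimeter = 11.840


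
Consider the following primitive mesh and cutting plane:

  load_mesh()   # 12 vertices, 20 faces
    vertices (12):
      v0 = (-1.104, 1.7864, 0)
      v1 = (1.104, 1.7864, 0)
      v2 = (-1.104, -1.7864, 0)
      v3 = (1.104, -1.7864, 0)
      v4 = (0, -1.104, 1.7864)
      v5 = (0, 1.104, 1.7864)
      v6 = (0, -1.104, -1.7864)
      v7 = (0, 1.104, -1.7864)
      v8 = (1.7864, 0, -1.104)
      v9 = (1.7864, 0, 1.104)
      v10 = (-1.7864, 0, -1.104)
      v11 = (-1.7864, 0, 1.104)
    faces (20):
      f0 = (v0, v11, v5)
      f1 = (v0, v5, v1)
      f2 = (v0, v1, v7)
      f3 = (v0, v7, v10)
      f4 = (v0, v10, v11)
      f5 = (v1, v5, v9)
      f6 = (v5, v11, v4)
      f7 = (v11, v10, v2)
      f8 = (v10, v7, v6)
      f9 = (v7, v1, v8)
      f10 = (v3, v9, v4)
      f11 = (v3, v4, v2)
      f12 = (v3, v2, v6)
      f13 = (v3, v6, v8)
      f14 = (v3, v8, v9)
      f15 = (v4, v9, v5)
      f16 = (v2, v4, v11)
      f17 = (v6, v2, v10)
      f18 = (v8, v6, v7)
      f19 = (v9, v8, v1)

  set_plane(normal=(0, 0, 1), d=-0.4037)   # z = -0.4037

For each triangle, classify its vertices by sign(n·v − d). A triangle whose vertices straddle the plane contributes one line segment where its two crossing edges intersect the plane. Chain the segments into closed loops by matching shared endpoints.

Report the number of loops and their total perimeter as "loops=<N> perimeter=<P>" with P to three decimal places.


Straddling triangles (10 of 20):
  (v0,v1,v7) [++-] → (0.854512, 1.63219, -0.4037)–(-0.854512, 1.63219, -0.4037)  len=1.7090
  (v0,v7,v10) [+--] → (-0.854512, 1.63219, -0.4037)–(-1.35353, 1.13317, -0.4037)  len=0.7057
  (v0,v10,v11) [+-+] → (-1.35353, 1.13317, -0.4037)–(-1.7864, 0, -0.4037)  len=1.2130
  (v11,v10,v2) [+-+] → (-1.7864, 0, -0.4037)–(-1.35353, -1.13317, -0.4037)  len=1.2130
  (v7,v1,v8) [-+-] → (0.854512, 1.63219, -0.4037)–(1.35353, 1.13317, -0.4037)  len=0.7057
  (v3,v2,v6) [++-] → (-0.854512, -1.63219, -0.4037)–(0.854512, -1.63219, -0.4037)  len=1.7090
  (v3,v6,v8) [+--] → (0.854512, -1.63219, -0.4037)–(1.35353, -1.13317, -0.4037)  len=0.7057
  (v3,v8,v9) [+-+] → (1.35353, -1.13317, -0.4037)–(1.7864, 0, -0.4037)  len=1.2130
  (v6,v2,v10) [-+-] → (-0.854512, -1.63219, -0.4037)–(-1.35353, -1.13317, -0.4037)  len=0.7057
  (v9,v8,v1) [+-+] → (1.7864, 0, -0.4037)–(1.35353, 1.13317, -0.4037)  len=1.2130

Chained into 1 loop(s):
  loop 1: 10 segments, perimeter = 11.0931
Total perimeter = 11.093

loops=1 perimeter=11.093
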